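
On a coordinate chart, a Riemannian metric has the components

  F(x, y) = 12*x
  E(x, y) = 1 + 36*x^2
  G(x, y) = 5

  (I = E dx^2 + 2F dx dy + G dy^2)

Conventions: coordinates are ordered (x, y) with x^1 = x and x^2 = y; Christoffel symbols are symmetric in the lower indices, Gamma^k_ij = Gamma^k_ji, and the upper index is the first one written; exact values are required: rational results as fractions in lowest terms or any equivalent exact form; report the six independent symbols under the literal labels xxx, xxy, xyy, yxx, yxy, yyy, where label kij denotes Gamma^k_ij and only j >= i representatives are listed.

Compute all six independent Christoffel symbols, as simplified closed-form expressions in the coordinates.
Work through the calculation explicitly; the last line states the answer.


E = 1 + 36*x^2; F = 12*x; G = 5
Gamma^k_ij = (1/2) g^{kl} (d_i g_jl + d_j g_il - d_l g_ij), with g^inv = (1/(EG-F^2)) [[G, -F], [-F, E]]
first partials: E_x = 72*x, E_y = 0, F_x = 12, F_y = 0, G_x = 0, G_y = 0
D = EG - F^2 = 5 + 36*x^2
expanded: Gamma^x_xx = (G E_x - 2F F_x + F E_y)/(2D), Gamma^x_xy = (G E_y - F G_x)/(2D), Gamma^x_yy = (2G F_y - G G_x - F G_y)/(2D), Gamma^y_xx = (2E F_x - E E_y - F E_x)/(2D), Gamma^y_xy = (E G_x - F E_y)/(2D), Gamma^y_yy = (E G_y - 2F F_y + F G_x)/(2D); substitute and cancel common factors

Answer: Gamma_xxx = 36*x/(36*x^2 + 5), Gamma_xxy = 0, Gamma_xyy = 0, Gamma_yxx = 12/(36*x^2 + 5), Gamma_yxy = 0, Gamma_yyy = 0


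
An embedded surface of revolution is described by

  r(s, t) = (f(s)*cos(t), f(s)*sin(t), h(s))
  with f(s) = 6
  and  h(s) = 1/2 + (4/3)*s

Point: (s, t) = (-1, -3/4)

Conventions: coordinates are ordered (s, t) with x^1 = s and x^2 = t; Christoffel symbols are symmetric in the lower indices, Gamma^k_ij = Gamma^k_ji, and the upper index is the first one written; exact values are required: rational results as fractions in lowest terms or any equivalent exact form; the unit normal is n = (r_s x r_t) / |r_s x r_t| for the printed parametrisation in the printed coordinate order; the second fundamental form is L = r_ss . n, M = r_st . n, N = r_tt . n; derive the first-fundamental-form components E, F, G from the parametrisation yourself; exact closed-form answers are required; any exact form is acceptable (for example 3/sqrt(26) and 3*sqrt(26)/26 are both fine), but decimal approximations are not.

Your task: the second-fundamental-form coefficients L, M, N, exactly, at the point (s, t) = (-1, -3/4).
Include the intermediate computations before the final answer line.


f = 6, f' = 0, f'' = 0, h' = 4/3, h'' = 0
E = 16/9, F = 0, G = 36; answer radicand W^2 = 16/9
unnormalised second-form numerators: l = 0, m = 0, n = 8; L = l/sqrt(16/9), and similarly M = m/sqrt(W^2), N = n/sqrt(W^2)

Answer: L = 0, M = 0, N = 6


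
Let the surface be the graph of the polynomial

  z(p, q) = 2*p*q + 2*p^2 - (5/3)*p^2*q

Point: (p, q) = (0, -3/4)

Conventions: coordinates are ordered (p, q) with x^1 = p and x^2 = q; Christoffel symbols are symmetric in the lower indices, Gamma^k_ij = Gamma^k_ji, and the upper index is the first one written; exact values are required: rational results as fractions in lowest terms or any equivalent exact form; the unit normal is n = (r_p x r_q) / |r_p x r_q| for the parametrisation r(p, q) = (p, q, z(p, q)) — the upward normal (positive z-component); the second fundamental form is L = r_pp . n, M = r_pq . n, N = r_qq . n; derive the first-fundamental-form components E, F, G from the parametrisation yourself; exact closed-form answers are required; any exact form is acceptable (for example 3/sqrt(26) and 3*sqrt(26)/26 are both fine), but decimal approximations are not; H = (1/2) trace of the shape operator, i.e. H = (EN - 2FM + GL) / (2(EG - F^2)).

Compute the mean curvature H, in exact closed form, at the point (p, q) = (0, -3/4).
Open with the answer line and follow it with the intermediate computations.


Answer: H = 2*sqrt(13)/13

z_p = -3/2, z_q = 0, z_pp = 13/2, z_pq = 2, z_qq = 0
E = 13/4, F = 0, G = 1; answer radicand W^2 = 13/4
unnormalised second-form numerators: l = 13/2, m = 2, n = 0; L = l/sqrt(13/4), and similarly M = m/sqrt(W^2), N = n/sqrt(W^2)
H = (E*n - 2*F*m + G*l) / (2*(EG - F^2)*sqrt(W^2)); E*n - 2*F*m + G*l = 13/2, EG - F^2 = 13/4, so H = (1)/sqrt(13/4)


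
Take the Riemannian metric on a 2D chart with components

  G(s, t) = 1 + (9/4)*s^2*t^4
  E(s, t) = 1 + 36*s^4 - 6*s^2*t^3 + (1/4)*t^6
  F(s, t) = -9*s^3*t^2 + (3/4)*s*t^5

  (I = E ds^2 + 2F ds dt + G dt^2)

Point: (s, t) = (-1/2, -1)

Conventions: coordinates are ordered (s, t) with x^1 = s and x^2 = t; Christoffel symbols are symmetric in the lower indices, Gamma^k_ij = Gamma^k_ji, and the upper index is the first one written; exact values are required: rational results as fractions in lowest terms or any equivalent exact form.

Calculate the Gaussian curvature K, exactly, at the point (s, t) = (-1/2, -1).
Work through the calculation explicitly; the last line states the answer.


E = 5, F = 3/2, G = 25/16, EG - F^2 = 89/16 at the point
E_s = -24, E_t = -6, F_s = -15/2, F_t = -33/8, G_s = -9/4, G_t = -9/4
E_tt = 33/2, F_st = 69/4, G_ss = 9/2
Apply the Brioschi formula K = (det M1 - det M2)/(EG - F^2)^2 over the derivative matrices of E, F, G.
M1 = [[-E_tt/2 + F_st - G_ss/2, E_s/2, F_s - E_t/2], [F_t - G_s/2, E, F], [G_t/2, F, G]] = [[27/4, -12, -9/2], [-3, 5, 3/2], [-9/8, 3/2, 25/16]]; det M1 = -225/64
M2 = [[0, E_t/2, G_s/2], [E_t/2, E, F], [G_s/2, F, G]] = [[0, -3, -9/8], [-3, 5, 3/2], [-9/8, 3/2, 25/16]]; det M2 = -657/64
det M1 - det M2 = 27/4; K = 27/4 / (89/16)^2 = 1728/7921

Answer: K = 1728/7921


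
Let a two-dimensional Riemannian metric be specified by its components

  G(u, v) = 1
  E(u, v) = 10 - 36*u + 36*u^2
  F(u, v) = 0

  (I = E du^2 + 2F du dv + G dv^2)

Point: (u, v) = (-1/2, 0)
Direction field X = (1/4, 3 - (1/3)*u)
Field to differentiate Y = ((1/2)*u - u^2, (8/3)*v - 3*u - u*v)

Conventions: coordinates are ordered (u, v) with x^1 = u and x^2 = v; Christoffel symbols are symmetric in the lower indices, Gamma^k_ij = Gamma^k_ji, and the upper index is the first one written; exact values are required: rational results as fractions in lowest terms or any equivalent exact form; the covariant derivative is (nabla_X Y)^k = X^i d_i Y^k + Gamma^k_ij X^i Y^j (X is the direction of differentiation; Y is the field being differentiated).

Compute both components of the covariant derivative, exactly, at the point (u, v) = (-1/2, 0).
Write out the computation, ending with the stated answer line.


E = 37, F = 0, G = 1 at the point
E_u = -72, E_v = 0, F_u = 0, F_v = 0, G_u = 0, G_v = 0
EG - F^2 = 37;  g^inv = (1/37) * [[1, 0], [0, 37]]
first-kind symbols [ij,l] = (1/2)(d_i g_jl + d_j g_il - d_l g_ij): [uu,u] = E_u/2 = -36, [uu,v] = F_u - E_v/2 = 0, [uv,u] = E_v/2 = 0, [uv,v] = G_u/2 = 0, [vv,u] = F_v - G_u/2 = 0, [vv,v] = G_v/2 = 0
Gamma^u_ij = (G*[ij,u] - F*[ij,v])/(EG - F^2), Gamma^v_ij = (E*[ij,v] - F*[ij,u])/(EG - F^2)
Gamma_uuu = -36/37, Gamma_uuv = 0, Gamma_uvv = 0, Gamma_vuu = 0, Gamma_vuv = 0, Gamma_vvv = 0
X = (1/4, 19/6), Y = (-1/2, 3/2) at the point

Answer: (nabla_X Y)^u = 147/296, (nabla_X Y)^v = 167/18


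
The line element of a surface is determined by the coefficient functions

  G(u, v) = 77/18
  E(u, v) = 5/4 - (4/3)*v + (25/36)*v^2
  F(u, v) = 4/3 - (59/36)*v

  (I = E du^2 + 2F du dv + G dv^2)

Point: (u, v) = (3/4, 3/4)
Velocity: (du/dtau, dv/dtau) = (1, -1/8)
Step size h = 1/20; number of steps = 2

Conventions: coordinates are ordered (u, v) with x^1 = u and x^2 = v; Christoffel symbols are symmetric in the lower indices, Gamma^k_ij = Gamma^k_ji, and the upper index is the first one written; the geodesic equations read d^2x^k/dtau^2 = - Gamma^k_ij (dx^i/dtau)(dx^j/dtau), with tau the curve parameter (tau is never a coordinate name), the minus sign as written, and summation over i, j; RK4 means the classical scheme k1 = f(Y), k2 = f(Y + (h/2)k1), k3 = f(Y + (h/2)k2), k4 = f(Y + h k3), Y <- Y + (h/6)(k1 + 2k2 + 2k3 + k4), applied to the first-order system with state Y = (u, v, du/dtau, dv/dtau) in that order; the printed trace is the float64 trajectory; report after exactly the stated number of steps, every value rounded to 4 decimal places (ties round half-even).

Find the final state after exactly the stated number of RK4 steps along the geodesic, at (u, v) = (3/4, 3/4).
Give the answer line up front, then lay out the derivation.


Answer: u = 0.8499, v = 0.7373, du/dtau = 0.9988, dv/dtau = -0.1285

f(Y) = (du/dtau, dv/dtau, -Gamma^u_ij Y'^i Y'^j, -Gamma^v_ij Y'^i Y'^j) with the Gammas evaluated at the stage position; h = 0.050000; intermediate values shown to 6 dp
step 0: u = 0.7500, v = 0.7500, du/dtau = 1.0000, dv/dtau = -0.1250
step 1:
  k1: at (u, v) = (0.750000, 0.750000), (du/dtau, dv/dtau) = (1.000000, -0.125000); Gamma_uuu = -0.005565, Gamma_uuv = -0.228547, Gamma_uvv = -2.568435, Gamma_vuu = 0.034226, Gamma_vuv = 0.005565, Gamma_vvv = 0.062543; k1 = (1.000000, -0.125000, -0.011440, -0.033812)
  k2: at (u, v) = (0.775000, 0.746875), (du/dtau, dv/dtau) = (0.999714, -0.125845); Gamma_uuu = -0.005920, Gamma_uuv = -0.231708, Gamma_uvv = -2.565771, Gamma_vuu = 0.034749, Gamma_vuv = 0.005920, Gamma_vvv = 0.065550; k2 = (0.999714, -0.125845, -0.011751, -0.034278)
  k3: at (u, v) = (0.774993, 0.746854), (du/dtau, dv/dtau) = (0.999706, -0.125857); Gamma_uuu = -0.005922, Gamma_uuv = -0.231729, Gamma_uvv = -2.565753, Gamma_vuu = 0.034753, Gamma_vuv = 0.005922, Gamma_vvv = 0.065570; k3 = (0.999706, -0.125857, -0.011752, -0.034281)
  k4: at (u, v) = (0.799985, 0.743707), (du/dtau, dv/dtau) = (0.999412, -0.126714); Gamma_uuu = -0.006286, Gamma_uuv = -0.234904, Gamma_uvv = -2.563070, Gamma_vuu = 0.035281, Gamma_vuv = 0.006286, Gamma_vvv = 0.068592; k4 = (0.999412, -0.126714, -0.012064, -0.034748)
  Y <- Y + (h/6)(k1 + 2k2 + 2k3 + k4): u = 0.8000, v = 0.7437, du/dtau = 0.9994, dv/dtau = -0.1267
step 2:
  k1: at (u, v) = (0.799985, 0.743707), (du/dtau, dv/dtau) = (0.999412, -0.126714); Gamma_uuu = -0.006286, Gamma_uuv = -0.234904, Gamma_uvv = -2.563070, Gamma_vuu = 0.035281, Gamma_vuv = 0.006286, Gamma_vvv = 0.068592; k1 = (0.999412, -0.126714, -0.012063, -0.034748)
  k2: at (u, v) = (0.824971, 0.740539), (du/dtau, dv/dtau) = (0.999111, -0.127583); Gamma_uuu = -0.006661, Gamma_uuv = -0.238093, Gamma_uvv = -2.560369, Gamma_vuu = 0.035813, Gamma_vuv = 0.006661, Gamma_vvv = 0.071627; k2 = (0.999111, -0.127583, -0.012374, -0.035217)
  k3: at (u, v) = (0.824963, 0.740518), (du/dtau, dv/dtau) = (0.999103, -0.127594); Gamma_uuu = -0.006663, Gamma_uuv = -0.238115, Gamma_uvv = -2.560351, Gamma_vuu = 0.035817, Gamma_vuv = 0.006663, Gamma_vvv = 0.071647; k3 = (0.999103, -0.127594, -0.012375, -0.035220)
  k4: at (u, v) = (0.849941, 0.737328), (du/dtau, dv/dtau) = (0.998794, -0.128475); Gamma_uuu = -0.007048, Gamma_uuv = -0.241319, Gamma_uvv = -2.557632, Gamma_vuu = 0.036354, Gamma_vuv = 0.007048, Gamma_vvv = 0.074697; k4 = (0.998794, -0.128475, -0.012686, -0.035690)
  Y <- Y + (h/6)(k1 + 2k2 + 2k3 + k4): u = 0.8499, v = 0.7373, du/dtau = 0.9988, dv/dtau = -0.1285


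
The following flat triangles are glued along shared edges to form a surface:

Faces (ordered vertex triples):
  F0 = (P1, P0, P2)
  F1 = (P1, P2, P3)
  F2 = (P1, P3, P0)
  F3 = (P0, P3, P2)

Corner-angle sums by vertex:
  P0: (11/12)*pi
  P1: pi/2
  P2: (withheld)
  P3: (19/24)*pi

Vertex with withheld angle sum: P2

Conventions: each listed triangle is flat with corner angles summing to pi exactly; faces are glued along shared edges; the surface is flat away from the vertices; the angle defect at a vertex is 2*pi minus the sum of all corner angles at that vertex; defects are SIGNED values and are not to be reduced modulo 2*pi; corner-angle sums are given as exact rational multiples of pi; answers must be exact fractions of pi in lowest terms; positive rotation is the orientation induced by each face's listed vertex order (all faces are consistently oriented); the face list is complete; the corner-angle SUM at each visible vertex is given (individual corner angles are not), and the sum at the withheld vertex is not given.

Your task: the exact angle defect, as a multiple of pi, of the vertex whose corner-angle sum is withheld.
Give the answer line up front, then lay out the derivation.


Answer: defect(P2) = (5/24)*pi

V = 4, E = 6, F = 4; chi = V - E + F = 2
Gauss-Bonnet: total defect = 2*pi*chi = 4*pi; visible defects sum to (91/24)*pi


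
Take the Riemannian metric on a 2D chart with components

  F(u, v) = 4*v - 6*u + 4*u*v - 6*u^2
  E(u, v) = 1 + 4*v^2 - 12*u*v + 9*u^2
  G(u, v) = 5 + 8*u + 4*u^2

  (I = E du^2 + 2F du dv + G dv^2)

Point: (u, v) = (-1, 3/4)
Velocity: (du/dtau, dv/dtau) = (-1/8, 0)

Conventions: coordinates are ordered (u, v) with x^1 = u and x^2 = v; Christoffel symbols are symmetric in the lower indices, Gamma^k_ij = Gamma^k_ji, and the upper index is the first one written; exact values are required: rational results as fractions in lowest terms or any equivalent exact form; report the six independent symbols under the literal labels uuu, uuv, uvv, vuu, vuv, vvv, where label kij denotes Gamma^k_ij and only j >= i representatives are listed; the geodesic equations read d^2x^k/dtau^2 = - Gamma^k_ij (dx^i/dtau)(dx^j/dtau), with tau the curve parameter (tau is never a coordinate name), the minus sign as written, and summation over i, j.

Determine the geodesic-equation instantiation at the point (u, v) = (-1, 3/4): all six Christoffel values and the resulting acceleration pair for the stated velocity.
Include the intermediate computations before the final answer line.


E = 85/4, F = 0, G = 1 at the point
E_u = -27, E_v = 18, F_u = 9, F_v = 0, G_u = 0, G_v = 0
EG - F^2 = 85/4;  g^inv = (4/85) * [[1, 0], [0, 85/4]]
first-kind symbols [ij,l] = (1/2)(d_i g_jl + d_j g_il - d_l g_ij): [uu,u] = E_u/2 = -27/2, [uu,v] = F_u - E_v/2 = 0, [uv,u] = E_v/2 = 9, [uv,v] = G_u/2 = 0, [vv,u] = F_v - G_u/2 = 0, [vv,v] = G_v/2 = 0
Gamma^u_ij = (G*[ij,u] - F*[ij,v])/(EG - F^2), Gamma^v_ij = (E*[ij,v] - F*[ij,u])/(EG - F^2)
Gamma_uuu = -54/85, Gamma_uuv = 36/85, Gamma_uvv = 0, Gamma_vuu = 0, Gamma_vuv = 0, Gamma_vvv = 0
d^2u/dtau^2 = -(Gamma_uuu*(-1/8)^2 + 2*Gamma_uuv*(-1/8)*(0) + Gamma_uvv*(0)^2) = 27/2720
d^2v/dtau^2 = -(Gamma_vuu*(-1/8)^2 + 2*Gamma_vuv*(-1/8)*(0) + Gamma_vvv*(0)^2) = 0

Answer: Gamma_uuu = -54/85, Gamma_uuv = 36/85, Gamma_uvv = 0, Gamma_vuu = 0, Gamma_vuv = 0, Gamma_vvv = 0; accelerations (d^2u/dtau^2, d^2v/dtau^2) = (27/2720, 0)


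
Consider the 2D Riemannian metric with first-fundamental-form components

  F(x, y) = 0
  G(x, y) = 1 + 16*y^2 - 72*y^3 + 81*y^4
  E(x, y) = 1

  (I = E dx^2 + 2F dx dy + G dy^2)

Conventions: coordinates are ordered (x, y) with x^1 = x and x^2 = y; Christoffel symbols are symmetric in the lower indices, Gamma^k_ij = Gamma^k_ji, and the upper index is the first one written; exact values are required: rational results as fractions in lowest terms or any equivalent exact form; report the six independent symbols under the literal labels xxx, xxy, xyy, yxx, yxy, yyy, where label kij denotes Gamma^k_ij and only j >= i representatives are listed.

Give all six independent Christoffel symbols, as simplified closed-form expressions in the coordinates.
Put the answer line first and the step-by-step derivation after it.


Answer: Gamma_xxx = 0, Gamma_xxy = 0, Gamma_xyy = 0, Gamma_yxx = 0, Gamma_yxy = 0, Gamma_yyy = (162*y^3 - 108*y^2 + 16*y)/(81*y^4 - 72*y^3 + 16*y^2 + 1)

E = 1; F = 0; G = 1 + 16*y^2 - 72*y^3 + 81*y^4
Gamma^k_ij = (1/2) g^{kl} (d_i g_jl + d_j g_il - d_l g_ij), with g^inv = (1/(EG-F^2)) [[G, -F], [-F, E]]
first partials: E_x = 0, E_y = 0, F_x = 0, F_y = 0, G_x = 0, G_y = 32*y - 216*y^2 + 324*y^3
D = EG - F^2 = 1 + 16*y^2 - 72*y^3 + 81*y^4
expanded: Gamma^x_xx = (G E_x - 2F F_x + F E_y)/(2D), Gamma^x_xy = (G E_y - F G_x)/(2D), Gamma^x_yy = (2G F_y - G G_x - F G_y)/(2D), Gamma^y_xx = (2E F_x - E E_y - F E_x)/(2D), Gamma^y_xy = (E G_x - F E_y)/(2D), Gamma^y_yy = (E G_y - 2F F_y + F G_x)/(2D); substitute and cancel common factors


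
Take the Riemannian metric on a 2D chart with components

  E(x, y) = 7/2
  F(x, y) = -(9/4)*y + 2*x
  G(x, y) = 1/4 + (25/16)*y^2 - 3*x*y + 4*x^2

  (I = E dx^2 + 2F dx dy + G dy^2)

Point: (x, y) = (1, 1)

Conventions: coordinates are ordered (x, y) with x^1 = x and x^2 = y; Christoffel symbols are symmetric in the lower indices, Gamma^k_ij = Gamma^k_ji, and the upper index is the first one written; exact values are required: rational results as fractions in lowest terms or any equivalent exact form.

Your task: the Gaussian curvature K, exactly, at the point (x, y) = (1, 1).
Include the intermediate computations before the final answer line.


E = 7/2, F = -1/4, G = 45/16, EG - F^2 = 313/32 at the point
E_x = 0, E_y = 0, F_x = 2, F_y = -9/4, G_x = 5, G_y = 1/8
E_yy = 0, F_xy = 0, G_xx = 8
Apply the Brioschi formula K = (det M1 - det M2)/(EG - F^2)^2 over the derivative matrices of E, F, G.
M1 = [[-E_yy/2 + F_xy - G_xx/2, E_x/2, F_x - E_y/2], [F_y - G_x/2, E, F], [G_y/2, F, G]] = [[-4, 0, 2], [-19/4, 7/2, -1/4], [1/16, -1/4, 45/16]]; det M1 = -595/16
M2 = [[0, E_y/2, G_x/2], [E_y/2, E, F], [G_x/2, F, G]] = [[0, 0, 5/2], [0, 7/2, -1/4], [5/2, -1/4, 45/16]]; det M2 = -175/8
det M1 - det M2 = -245/16; K = -245/16 / (313/32)^2 = -15680/97969

Answer: K = -15680/97969


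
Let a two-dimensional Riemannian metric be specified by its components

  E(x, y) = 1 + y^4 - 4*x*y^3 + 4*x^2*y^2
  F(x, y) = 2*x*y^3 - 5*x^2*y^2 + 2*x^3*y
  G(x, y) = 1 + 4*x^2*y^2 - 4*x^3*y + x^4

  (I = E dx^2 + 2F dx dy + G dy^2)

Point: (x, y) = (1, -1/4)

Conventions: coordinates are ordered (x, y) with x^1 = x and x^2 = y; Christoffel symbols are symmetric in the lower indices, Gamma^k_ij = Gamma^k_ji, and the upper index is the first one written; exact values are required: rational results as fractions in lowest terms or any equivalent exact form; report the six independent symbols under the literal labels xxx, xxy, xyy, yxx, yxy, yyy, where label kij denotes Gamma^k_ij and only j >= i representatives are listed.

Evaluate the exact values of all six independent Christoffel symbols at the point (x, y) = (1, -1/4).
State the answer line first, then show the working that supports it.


Answer: Gamma_xxx = 72/913, Gamma_xxy = -360/913, Gamma_xyy = 288/913, Gamma_yxx = -192/913, Gamma_yxy = 960/913, Gamma_yyy = -768/913

E = 337/256, F = -27/32, G = 13/4 at the point
E_x = 9/16, E_y = -45/16, F_x = -69/32, F_y = 39/8, G_x = 15/2, G_y = -6
EG - F^2 = 913/256;  g^inv = (256/913) * [[13/4, 27/32], [27/32, 337/256]]
first-kind symbols [ij,l] = (1/2)(d_i g_jl + d_j g_il - d_l g_ij): [xx,x] = E_x/2 = 9/32, [xx,y] = F_x - E_y/2 = -3/4, [xy,x] = E_y/2 = -45/32, [xy,y] = G_x/2 = 15/4, [yy,x] = F_y - G_x/2 = 9/8, [yy,y] = G_y/2 = -3
Gamma^x_ij = (G*[ij,x] - F*[ij,y])/(EG - F^2), Gamma^y_ij = (E*[ij,y] - F*[ij,x])/(EG - F^2)


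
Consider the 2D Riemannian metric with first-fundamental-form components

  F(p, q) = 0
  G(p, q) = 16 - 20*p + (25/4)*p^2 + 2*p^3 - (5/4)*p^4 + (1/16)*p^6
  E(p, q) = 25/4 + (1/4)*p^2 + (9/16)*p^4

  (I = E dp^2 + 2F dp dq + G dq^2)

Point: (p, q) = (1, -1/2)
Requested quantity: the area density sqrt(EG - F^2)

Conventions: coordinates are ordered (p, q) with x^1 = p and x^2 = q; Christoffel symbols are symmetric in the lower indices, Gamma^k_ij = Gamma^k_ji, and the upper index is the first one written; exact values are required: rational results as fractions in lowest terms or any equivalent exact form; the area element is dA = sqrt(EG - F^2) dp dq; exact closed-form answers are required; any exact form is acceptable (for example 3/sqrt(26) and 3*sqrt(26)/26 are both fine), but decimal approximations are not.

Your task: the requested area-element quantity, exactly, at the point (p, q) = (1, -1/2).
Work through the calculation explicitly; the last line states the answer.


E = 113/16, F = 0, G = 49/16; EG - F^2 = 5537/256

Answer: sqrt(EG - F^2) = 7*sqrt(113)/16


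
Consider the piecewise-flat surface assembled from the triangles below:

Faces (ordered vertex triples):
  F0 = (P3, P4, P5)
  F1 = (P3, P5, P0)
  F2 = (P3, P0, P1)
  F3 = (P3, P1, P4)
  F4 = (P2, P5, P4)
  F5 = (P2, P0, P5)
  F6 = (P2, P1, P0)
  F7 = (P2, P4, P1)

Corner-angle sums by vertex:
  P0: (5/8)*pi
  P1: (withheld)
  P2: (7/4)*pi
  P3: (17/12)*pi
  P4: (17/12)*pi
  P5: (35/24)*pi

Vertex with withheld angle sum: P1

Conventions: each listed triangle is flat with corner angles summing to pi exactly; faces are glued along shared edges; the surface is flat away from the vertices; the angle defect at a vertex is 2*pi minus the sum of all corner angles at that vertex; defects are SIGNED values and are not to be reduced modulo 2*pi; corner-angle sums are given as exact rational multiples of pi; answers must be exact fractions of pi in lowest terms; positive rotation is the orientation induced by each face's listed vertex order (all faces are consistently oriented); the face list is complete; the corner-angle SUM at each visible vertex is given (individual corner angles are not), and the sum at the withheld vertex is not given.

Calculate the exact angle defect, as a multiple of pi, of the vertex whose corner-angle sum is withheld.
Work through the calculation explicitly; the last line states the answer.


V = 6, E = 12, F = 8; chi = V - E + F = 2
Gauss-Bonnet: total defect = 2*pi*chi = 4*pi; visible defects sum to (10/3)*pi

Answer: defect(P1) = (2/3)*pi


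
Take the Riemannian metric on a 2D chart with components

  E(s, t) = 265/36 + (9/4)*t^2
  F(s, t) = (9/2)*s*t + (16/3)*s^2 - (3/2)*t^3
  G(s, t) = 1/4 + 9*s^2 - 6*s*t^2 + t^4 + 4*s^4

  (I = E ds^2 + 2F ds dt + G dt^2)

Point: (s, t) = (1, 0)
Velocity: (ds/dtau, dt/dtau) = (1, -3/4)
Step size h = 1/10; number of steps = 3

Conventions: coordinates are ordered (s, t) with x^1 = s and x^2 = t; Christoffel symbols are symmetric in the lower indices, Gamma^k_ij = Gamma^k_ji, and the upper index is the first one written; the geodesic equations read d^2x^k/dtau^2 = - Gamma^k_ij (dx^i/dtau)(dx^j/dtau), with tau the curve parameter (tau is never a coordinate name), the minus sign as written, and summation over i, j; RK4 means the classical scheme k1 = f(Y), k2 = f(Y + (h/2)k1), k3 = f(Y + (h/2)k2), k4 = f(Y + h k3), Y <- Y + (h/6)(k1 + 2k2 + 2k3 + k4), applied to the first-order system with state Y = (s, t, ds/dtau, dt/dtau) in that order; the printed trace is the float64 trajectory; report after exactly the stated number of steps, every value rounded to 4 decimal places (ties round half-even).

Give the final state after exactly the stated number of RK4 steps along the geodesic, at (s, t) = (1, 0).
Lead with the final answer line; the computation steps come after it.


Answer: s = 1.3089, t = -0.1870, ds/dtau = 1.0587, dt/dtau = -0.5196

f(Y) = (ds/dtau, dt/dtau, -Gamma^s_ij Y'^i Y'^j, -Gamma^t_ij Y'^i Y'^j) with the Gammas evaluated at the stage position; h = 0.100000; intermediate values shown to 6 dp
step 0: s = 1.0000, t = 0.0000, ds/dtau = 1.0000, dt/dtau = -0.7500
step 1:
  k1: at (s, t) = (1.000000, 0.000000), (ds/dtau, dt/dtau) = (1.000000, -0.750000); Gamma_sss = -0.823399, Gamma_sst = -1.312293, Gamma_stt = -2.397226, Gamma_tss = 1.136463, Gamma_tst = 1.811237, Gamma_ttt = 0.964921; k1 = (1.000000, -0.750000, 0.203400, 1.037625)
  k2: at (s, t) = (1.050000, -0.037500), (ds/dtau, dt/dtau) = (1.010170, -0.698119); Gamma_sss = -0.811354, Gamma_sst = -1.381675, Gamma_stt = -2.707371, Gamma_tss = 1.047720, Gamma_tst = 1.769394, Gamma_ttt = 1.043281; k2 = (1.010170, -0.698119, 0.198665, 0.918017)
  k3: at (s, t) = (1.050508, -0.034906), (ds/dtau, dt/dtau) = (1.009933, -0.704099); Gamma_sss = -0.815360, Gamma_sst = -1.387303, Gamma_stt = -2.714973, Gamma_tss = 1.049547, Gamma_tst = 1.772032, Gamma_ttt = 1.046905; k3 = (1.009933, -0.704099, 0.204599, 0.930650)
  k4: at (s, t) = (1.100993, -0.070410), (ds/dtau, dt/dtau) = (1.020460, -0.656935); Gamma_sss = -0.805755, Gamma_sst = -1.461310, Gamma_stt = -3.056012, Gamma_tss = 0.971156, Gamma_tst = 1.735378, Gamma_ttt = 1.126585; k4 = (1.020460, -0.656935, 0.198674, 0.829216)
  Y <- Y + (h/6)(k1 + 2k2 + 2k3 + k4): s = 1.1010, t = -0.0702, ds/dtau = 1.0201, dt/dtau = -0.6573
step 2:
  k1: at (s, t) = (1.101011, -0.070190), (ds/dtau, dt/dtau) = (1.020143, -0.657264); Gamma_sss = -0.806065, Gamma_sst = -1.461738, Gamma_stt = -3.056541, Gamma_tss = 0.971315, Gamma_tst = 1.735593, Gamma_ttt = 1.126861; k1 = (1.020143, -0.657264, 0.199078, 0.829802)
  k2: at (s, t) = (1.152018, -0.103053), (ds/dtau, dt/dtau) = (1.030097, -0.615774); Gamma_sss = -0.799549, Gamma_sst = -1.541651, Gamma_stt = -3.432032, Gamma_tss = 0.902094, Gamma_tst = 1.703949, Gamma_ttt = 1.209131; k2 = (1.030097, -0.615774, 0.193990, 0.745966)
  k3: at (s, t) = (1.152516, -0.100978), (ds/dtau, dt/dtau) = (1.029843, -0.619965); Gamma_sss = -0.802621, Gamma_sst = -1.546771, Gamma_stt = -3.440769, Gamma_tss = 0.903160, Gamma_tst = 1.705901, Gamma_ttt = 1.212753; k3 = (1.029843, -0.619965, 0.198601, 0.754322)
  k4: at (s, t) = (1.203995, -0.132186), (ds/dtau, dt/dtau) = (1.040003, -0.581832); Gamma_sss = -0.797457, Gamma_sst = -1.631147, Gamma_stt = -3.852745, Gamma_tss = 0.840851, Gamma_tst = 1.677531, Gamma_ttt = 1.297316; k4 = (1.040003, -0.581832, 0.192761, 0.681522)
  Y <- Y + (h/6)(k1 + 2k2 + 2k3 + k4): s = 1.2040, t = -0.1320, ds/dtau = 1.0398, dt/dtau = -0.5821
step 3:
  k1: at (s, t) = (1.204012, -0.132032), (ds/dtau, dt/dtau) = (1.039760, -0.582065); Gamma_sss = -0.797665, Gamma_sst = -1.631484, Gamma_stt = -3.853275, Gamma_tss = 0.840938, Gamma_tst = 1.677671, Gamma_ttt = 1.297555; k1 = (1.039760, -0.582065, 0.193071, 0.681930)
  k2: at (s, t) = (1.256000, -0.161136), (ds/dtau, dt/dtau) = (1.049414, -0.547969); Gamma_sss = -0.794337, Gamma_sst = -1.721304, Gamma_stt = -4.305517, Gamma_tss = 0.784867, Gamma_tst = 1.652500, Gamma_ttt = 1.385381; k2 = (1.049414, -0.547969, 0.187938, 0.620189)
  k3: at (s, t) = (1.256482, -0.159431), (ds/dtau, dt/dtau) = (1.049157, -0.551056); Gamma_sss = -0.796786, Gamma_sst = -1.726091, Gamma_stt = -4.315456, Gamma_tss = 0.785529, Gamma_tst = 1.654030, Gamma_ttt = 1.389002; k3 = (1.049157, -0.551056, 0.191631, 0.626093)
  k4: at (s, t) = (1.308927, -0.187138), (ds/dtau, dt/dtau) = (1.058923, -0.519456); Gamma_sss = -0.794149, Gamma_sst = -1.820224, Gamma_stt = -4.810246, Gamma_tss = 0.734409, Gamma_tst = 1.630959, Gamma_ttt = 1.479719; k4 = (1.058923, -0.519456, 0.185985, 0.571478)
  Y <- Y + (h/6)(k1 + 2k2 + 2k3 + k4): s = 1.3089, t = -0.1870, ds/dtau = 1.0587, dt/dtau = -0.5196


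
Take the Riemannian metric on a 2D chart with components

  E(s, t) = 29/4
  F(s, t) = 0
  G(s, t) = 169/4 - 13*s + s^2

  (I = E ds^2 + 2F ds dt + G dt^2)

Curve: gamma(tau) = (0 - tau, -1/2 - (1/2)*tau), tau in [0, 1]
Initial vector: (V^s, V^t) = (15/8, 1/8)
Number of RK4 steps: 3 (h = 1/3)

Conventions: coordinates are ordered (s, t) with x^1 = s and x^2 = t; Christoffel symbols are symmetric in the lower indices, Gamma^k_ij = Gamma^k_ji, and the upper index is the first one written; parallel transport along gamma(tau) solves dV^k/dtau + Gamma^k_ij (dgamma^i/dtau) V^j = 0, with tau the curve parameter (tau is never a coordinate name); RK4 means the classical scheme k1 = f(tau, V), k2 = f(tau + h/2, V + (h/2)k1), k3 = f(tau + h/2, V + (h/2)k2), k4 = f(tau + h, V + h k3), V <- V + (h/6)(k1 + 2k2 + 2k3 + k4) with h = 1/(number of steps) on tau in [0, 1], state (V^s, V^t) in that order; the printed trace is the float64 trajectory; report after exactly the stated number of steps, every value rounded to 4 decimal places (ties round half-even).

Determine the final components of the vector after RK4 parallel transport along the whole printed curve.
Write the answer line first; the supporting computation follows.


Answer: V^s = 1.8985, V^t = -0.0178

gamma'(tau) = (-1, -1/2); f(tau, V)^k = -Gamma^k_ij(gamma(tau)) gamma'^i(tau) V^j; h = 1/3; intermediate values shown to 6 dp
curve data and Christoffel symbols at the stage parameters:
  tau = 0.000000: gamma = (0.000000, -0.500000), gamma' = (-1.000000, -0.500000); Gamma_sss = 0.000000, Gamma_sst = 0.000000, Gamma_stt = 0.896552, Gamma_tss = 0.000000, Gamma_tst = -0.153846, Gamma_ttt = 0.000000
  tau = 0.166667: gamma = (-0.166667, -0.583333), gamma' = (-1.000000, -0.500000); Gamma_sss = 0.000000, Gamma_sst = 0.000000, Gamma_stt = 0.919540, Gamma_tss = 0.000000, Gamma_tst = -0.150000, Gamma_ttt = 0.000000
  tau = 0.333333: gamma = (-0.333333, -0.666667), gamma' = (-1.000000, -0.500000); Gamma_sss = 0.000000, Gamma_sst = 0.000000, Gamma_stt = 0.942529, Gamma_tss = 0.000000, Gamma_tst = -0.146341, Gamma_ttt = 0.000000
  tau = 0.500000: gamma = (-0.500000, -0.750000), gamma' = (-1.000000, -0.500000); Gamma_sss = 0.000000, Gamma_sst = 0.000000, Gamma_stt = 0.965517, Gamma_tss = 0.000000, Gamma_tst = -0.142857, Gamma_ttt = 0.000000
  tau = 0.666667: gamma = (-0.666667, -0.833333), gamma' = (-1.000000, -0.500000); Gamma_sss = 0.000000, Gamma_sst = 0.000000, Gamma_stt = 0.988506, Gamma_tss = 0.000000, Gamma_tst = -0.139535, Gamma_ttt = 0.000000
  tau = 0.833333: gamma = (-0.833333, -0.916667), gamma' = (-1.000000, -0.500000); Gamma_sss = 0.000000, Gamma_sst = 0.000000, Gamma_stt = 1.011494, Gamma_tss = 0.000000, Gamma_tst = -0.136364, Gamma_ttt = 0.000000
  tau = 1.000000: gamma = (-1.000000, -1.000000), gamma' = (-1.000000, -0.500000); Gamma_sss = 0.000000, Gamma_sst = 0.000000, Gamma_stt = 1.034483, Gamma_tss = 0.000000, Gamma_tst = -0.133333, Gamma_ttt = 0.000000
step 0: V^s = 1.8750, V^t = 0.1250
step 1: k1 = (0.056034, -0.163462), k2 = (0.044945, -0.155989), k3 = (0.045518, -0.156037), k4 = (0.034396, -0.148986); V <- V + (h/6)(k1 + 2k2 + 2k3 + k4): V^s = 1.8901, V^t = 0.0730
step 2: k1 = (0.034389, -0.148977), k2 = (0.023241, -0.142292), k3 = (0.023779, -0.142319), k4 = (0.012620, -0.135981); V <- V + (h/6)(k1 + 2k2 + 2k3 + k4): V^s = 1.8979, V^t = 0.0255
step 3: k1 = (0.012612, -0.135973), k2 = (0.001444, -0.129936), k3 = (0.001953, -0.129946), k4 = (-0.009206, -0.124198); V <- V + (h/6)(k1 + 2k2 + 2k3 + k4): V^s = 1.8985, V^t = -0.0178


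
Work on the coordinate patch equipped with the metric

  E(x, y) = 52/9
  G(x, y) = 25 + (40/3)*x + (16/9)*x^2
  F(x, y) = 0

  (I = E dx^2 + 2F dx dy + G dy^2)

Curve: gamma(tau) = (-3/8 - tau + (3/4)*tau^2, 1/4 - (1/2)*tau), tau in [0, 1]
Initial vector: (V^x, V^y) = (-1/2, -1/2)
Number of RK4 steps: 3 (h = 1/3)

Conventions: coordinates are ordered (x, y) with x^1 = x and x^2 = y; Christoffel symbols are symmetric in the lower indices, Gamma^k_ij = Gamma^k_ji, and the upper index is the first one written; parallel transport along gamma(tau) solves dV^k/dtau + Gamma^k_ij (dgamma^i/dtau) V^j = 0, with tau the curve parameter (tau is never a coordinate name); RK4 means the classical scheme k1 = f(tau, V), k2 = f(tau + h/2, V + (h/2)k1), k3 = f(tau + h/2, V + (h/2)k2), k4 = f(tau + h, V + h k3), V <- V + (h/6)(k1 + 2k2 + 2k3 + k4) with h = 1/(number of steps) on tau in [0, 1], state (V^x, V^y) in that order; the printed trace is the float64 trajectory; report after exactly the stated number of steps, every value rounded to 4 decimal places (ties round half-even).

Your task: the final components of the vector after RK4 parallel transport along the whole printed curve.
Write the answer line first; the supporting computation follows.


Answer: V^x = -0.2246, V^y = -0.5983

gamma'(tau) = (-1 + (3/2)*tau, -1/2); f(tau, V)^k = -Gamma^k_ij(gamma(tau)) gamma'^i(tau) V^j; h = 1/3; intermediate values shown to 6 dp
curve data and Christoffel symbols at the stage parameters:
  tau = 0.000000: gamma = (-0.375000, 0.250000), gamma' = (-1.000000, -0.500000); Gamma_xxx = 0.000000, Gamma_xxy = 0.000000, Gamma_xyy = -1.038462, Gamma_yxx = 0.000000, Gamma_yxy = 0.296296, Gamma_yyy = 0.000000
  tau = 0.166667: gamma = (-0.520833, 0.166667), gamma' = (-0.750000, -0.500000); Gamma_xxx = 0.000000, Gamma_xxy = 0.000000, Gamma_xyy = -0.993590, Gamma_yxx = 0.000000, Gamma_yxy = 0.309677, Gamma_yyy = 0.000000
  tau = 0.333333: gamma = (-0.625000, 0.083333), gamma' = (-0.500000, -0.500000); Gamma_xxx = 0.000000, Gamma_xxy = 0.000000, Gamma_xyy = -0.961538, Gamma_yxx = 0.000000, Gamma_yxy = 0.320000, Gamma_yyy = 0.000000
  tau = 0.500000: gamma = (-0.687500, 0.000000), gamma' = (-0.250000, -0.500000); Gamma_xxx = 0.000000, Gamma_xxy = 0.000000, Gamma_xyy = -0.942308, Gamma_yxx = 0.000000, Gamma_yxy = 0.326531, Gamma_yyy = 0.000000
  tau = 0.666667: gamma = (-0.708333, -0.083333), gamma' = (0.000000, -0.500000); Gamma_xxx = 0.000000, Gamma_xxy = 0.000000, Gamma_xyy = -0.935897, Gamma_yxx = 0.000000, Gamma_yxy = 0.328767, Gamma_yyy = 0.000000
  tau = 0.833333: gamma = (-0.687500, -0.166667), gamma' = (0.250000, -0.500000); Gamma_xxx = 0.000000, Gamma_xxy = 0.000000, Gamma_xyy = -0.942308, Gamma_yxx = 0.000000, Gamma_yxy = 0.326531, Gamma_yyy = 0.000000
  tau = 1.000000: gamma = (-0.625000, -0.250000), gamma' = (0.500000, -0.500000); Gamma_xxx = 0.000000, Gamma_xxy = 0.000000, Gamma_xyy = -0.961538, Gamma_yxx = 0.000000, Gamma_yxy = 0.320000, Gamma_yyy = 0.000000
step 0: V^x = -0.5000, V^y = -0.5000
step 1: k1 = (0.259615, -0.222222), k2 = (0.266797, -0.195451), k3 = (0.264581, -0.194229), k4 = (0.271511, -0.156248); V <- V + (h/6)(k1 + 2k2 + 2k3 + k4): V^x = -0.4115, V^y = -0.5643
step 2: k1 = (0.271310, -0.156124), k2 = (0.278143, -0.107984), k3 = (0.274363, -0.107144), k4 = (0.280787, -0.052602); V <- V + (h/6)(k1 + 2k2 + 2k3 + k4): V^x = -0.3194, V^y = -0.5998
step 3: k1 = (0.280686, -0.052502), k2 = (0.286732, 0.005172), k3 = (0.282203, 0.004552), k4 = (0.287647, 0.059677); V <- V + (h/6)(k1 + 2k2 + 2k3 + k4): V^x = -0.2246, V^y = -0.5983


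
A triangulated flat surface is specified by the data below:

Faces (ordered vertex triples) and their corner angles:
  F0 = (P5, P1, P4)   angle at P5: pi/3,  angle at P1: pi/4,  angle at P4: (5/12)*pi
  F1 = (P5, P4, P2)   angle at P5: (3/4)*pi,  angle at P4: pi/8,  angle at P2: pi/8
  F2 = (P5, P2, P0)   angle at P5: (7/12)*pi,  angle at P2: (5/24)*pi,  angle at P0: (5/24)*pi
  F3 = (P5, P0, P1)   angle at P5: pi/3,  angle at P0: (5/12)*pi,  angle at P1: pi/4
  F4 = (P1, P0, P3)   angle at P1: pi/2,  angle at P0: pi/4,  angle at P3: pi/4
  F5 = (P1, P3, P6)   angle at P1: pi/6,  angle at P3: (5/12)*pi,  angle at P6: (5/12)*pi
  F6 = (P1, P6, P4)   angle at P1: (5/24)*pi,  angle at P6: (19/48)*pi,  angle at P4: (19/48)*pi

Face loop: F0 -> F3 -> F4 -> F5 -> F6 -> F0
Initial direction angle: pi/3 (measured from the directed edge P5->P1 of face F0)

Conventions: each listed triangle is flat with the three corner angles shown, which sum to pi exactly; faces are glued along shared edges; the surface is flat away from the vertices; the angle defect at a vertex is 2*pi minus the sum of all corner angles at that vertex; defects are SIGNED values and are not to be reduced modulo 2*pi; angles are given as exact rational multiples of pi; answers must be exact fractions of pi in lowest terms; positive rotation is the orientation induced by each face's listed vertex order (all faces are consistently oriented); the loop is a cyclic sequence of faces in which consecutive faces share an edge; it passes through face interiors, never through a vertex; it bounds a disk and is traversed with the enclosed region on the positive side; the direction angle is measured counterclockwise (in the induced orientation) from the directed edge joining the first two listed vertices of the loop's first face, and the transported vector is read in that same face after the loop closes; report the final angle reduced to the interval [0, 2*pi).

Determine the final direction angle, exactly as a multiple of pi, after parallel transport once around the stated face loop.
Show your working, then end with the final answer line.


enclosed vertex P1: corner angles sum to (11/8)*pi, defect = 2*pi - (11/8)*pi = (5/8)*pi
transport around the loop rotates by the sum of enclosed defects; add to the initial angle mod 2*pi
final angle = pi/3 + (5/8)*pi = (23/24)*pi (mod 2*pi)

Answer: final direction angle = (23/24)*pi


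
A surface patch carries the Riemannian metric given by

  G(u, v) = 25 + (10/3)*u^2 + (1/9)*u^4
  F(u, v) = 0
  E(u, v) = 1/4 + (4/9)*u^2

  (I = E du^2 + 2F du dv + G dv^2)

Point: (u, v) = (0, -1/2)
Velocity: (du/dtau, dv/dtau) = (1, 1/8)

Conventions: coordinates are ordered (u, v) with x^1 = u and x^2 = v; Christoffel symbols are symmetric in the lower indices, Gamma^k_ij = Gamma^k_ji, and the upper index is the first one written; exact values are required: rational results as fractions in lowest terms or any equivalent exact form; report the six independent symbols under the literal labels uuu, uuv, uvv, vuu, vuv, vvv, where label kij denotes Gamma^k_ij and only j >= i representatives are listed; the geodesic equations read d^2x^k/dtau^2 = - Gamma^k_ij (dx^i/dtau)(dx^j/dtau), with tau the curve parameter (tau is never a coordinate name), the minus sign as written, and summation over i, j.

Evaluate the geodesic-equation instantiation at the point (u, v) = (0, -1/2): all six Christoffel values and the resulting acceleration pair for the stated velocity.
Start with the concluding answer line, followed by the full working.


Answer: Gamma_uuu = 0, Gamma_uuv = 0, Gamma_uvv = 0, Gamma_vuu = 0, Gamma_vuv = 0, Gamma_vvv = 0; accelerations (d^2u/dtau^2, d^2v/dtau^2) = (0, 0)

E = 1/4, F = 0, G = 25 at the point
E_u = 0, E_v = 0, F_u = 0, F_v = 0, G_u = 0, G_v = 0
EG - F^2 = 25/4;  g^inv = (4/25) * [[25, 0], [0, 1/4]]
first-kind symbols [ij,l] = (1/2)(d_i g_jl + d_j g_il - d_l g_ij): [uu,u] = E_u/2 = 0, [uu,v] = F_u - E_v/2 = 0, [uv,u] = E_v/2 = 0, [uv,v] = G_u/2 = 0, [vv,u] = F_v - G_u/2 = 0, [vv,v] = G_v/2 = 0
Gamma^u_ij = (G*[ij,u] - F*[ij,v])/(EG - F^2), Gamma^v_ij = (E*[ij,v] - F*[ij,u])/(EG - F^2)
Gamma_uuu = 0, Gamma_uuv = 0, Gamma_uvv = 0, Gamma_vuu = 0, Gamma_vuv = 0, Gamma_vvv = 0
d^2u/dtau^2 = -(Gamma_uuu*(1)^2 + 2*Gamma_uuv*(1)*(1/8) + Gamma_uvv*(1/8)^2) = 0
d^2v/dtau^2 = -(Gamma_vuu*(1)^2 + 2*Gamma_vuv*(1)*(1/8) + Gamma_vvv*(1/8)^2) = 0


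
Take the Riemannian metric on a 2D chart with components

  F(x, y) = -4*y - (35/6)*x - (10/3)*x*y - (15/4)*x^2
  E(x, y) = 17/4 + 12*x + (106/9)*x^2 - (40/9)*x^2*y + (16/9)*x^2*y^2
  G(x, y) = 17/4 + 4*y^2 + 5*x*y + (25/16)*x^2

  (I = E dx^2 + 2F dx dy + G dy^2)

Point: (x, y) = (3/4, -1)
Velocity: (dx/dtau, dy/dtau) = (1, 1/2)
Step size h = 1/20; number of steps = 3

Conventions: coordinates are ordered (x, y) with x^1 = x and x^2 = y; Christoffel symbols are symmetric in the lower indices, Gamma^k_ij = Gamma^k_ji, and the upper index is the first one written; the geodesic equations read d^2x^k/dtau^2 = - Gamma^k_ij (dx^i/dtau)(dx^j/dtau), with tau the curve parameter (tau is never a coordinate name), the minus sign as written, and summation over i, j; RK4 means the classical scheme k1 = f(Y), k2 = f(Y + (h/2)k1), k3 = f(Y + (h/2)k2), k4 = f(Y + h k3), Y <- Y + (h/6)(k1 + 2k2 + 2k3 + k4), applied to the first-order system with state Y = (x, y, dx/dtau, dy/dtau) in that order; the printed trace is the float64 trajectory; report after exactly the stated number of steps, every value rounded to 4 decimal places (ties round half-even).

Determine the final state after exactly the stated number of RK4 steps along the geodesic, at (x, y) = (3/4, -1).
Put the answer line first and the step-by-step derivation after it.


Answer: x = 0.8939, y = -0.9089, dx/dtau = 0.9280, dy/dtau = 0.7143

f(Y) = (dx/dtau, dy/dtau, -Gamma^x_ij Y'^i Y'^j, -Gamma^y_ij Y'^i Y'^j) with the Gammas evaluated at the stage position; h = 0.050000; intermediate values shown to 6 dp
step 0: x = 0.7500, y = -1.0000, dx/dtau = 1.0000, dy/dtau = 0.5000
step 1:
  k1: at (x, y) = (0.750000, -1.000000), (dx/dtau, dy/dtau) = (1.000000, 0.500000); Gamma_xxx = 0.834956, Gamma_xxy = -0.096092, Gamma_xyy = -0.220993, Gamma_yxx = -1.094655, Gamma_yxy = -0.246634, Gamma_yyy = -0.394420; k1 = (1.000000, 0.500000, -0.683616, 1.439894)
  k2: at (x, y) = (0.775000, -0.987500), (dx/dtau, dy/dtau) = (0.982910, 0.535997); Gamma_xxx = 0.805535, Gamma_xxy = -0.101049, Gamma_xyy = -0.223557, Gamma_yxx = -1.091830, Gamma_yxy = -0.244238, Gamma_yyy = -0.393980; k2 = (0.982910, 0.535997, -0.607538, 1.425364)
  k3: at (x, y) = (0.774573, -0.986600), (dx/dtau, dy/dtau) = (0.984812, 0.535634); Gamma_xxx = 0.805582, Gamma_xxy = -0.101011, Gamma_xyy = -0.223796, Gamma_yxx = -1.092640, Gamma_yxy = -0.244099, Gamma_yyy = -0.393802; k3 = (0.984812, 0.535634, -0.610523, 1.430208)
  k4: at (x, y) = (0.799241, -0.973218), (dx/dtau, dy/dtau) = (0.969474, 0.571510); Gamma_xxx = 0.777378, Gamma_xxy = -0.105664, Gamma_xyy = -0.226356, Gamma_yxx = -1.090651, Gamma_yxy = -0.241800, Gamma_yyy = -0.393247; k4 = (0.969474, 0.571510, -0.539619, 1.421470)
  Y <- Y + (h/6)(k1 + 2k2 + 2k3 + k4): x = 0.7992, y = -0.9732, dx/dtau = 0.9695, dy/dtau = 0.5714
step 2:
  k1: at (x, y) = (0.799208, -0.973210), (dx/dtau, dy/dtau) = (0.969505, 0.571438); Gamma_xxx = 0.777404, Gamma_xxy = -0.105659, Gamma_xyy = -0.226359, Gamma_yxx = -1.090672, Gamma_yxy = -0.241798, Gamma_yyy = -0.393243; k1 = (0.969505, 0.571438, -0.539726, 1.421495)
  k2: at (x, y) = (0.823445, -0.958924), (dx/dtau, dy/dtau) = (0.956012, 0.606975); Gamma_xxx = 0.750385, Gamma_xxy = -0.110017, Gamma_xyy = -0.228941, Gamma_yxx = -1.089569, Gamma_yxy = -0.239570, Gamma_yyy = -0.392535; k2 = (0.956012, 0.606975, -0.473795, 1.418473)
  k3: at (x, y) = (0.823108, -0.958036), (dx/dtau, dy/dtau) = (0.957660, 0.606899); Gamma_xxx = 0.750318, Gamma_xxy = -0.109993, Gamma_xyy = -0.229165, Gamma_yxx = -1.090383, Gamma_yxy = -0.239410, Gamma_yyy = -0.392361; k3 = (0.957660, 0.606899, -0.475862, 1.422814)
  k4: at (x, y) = (0.847091, -0.942865), (dx/dtau, dy/dtau) = (0.945712, 0.642578); Gamma_xxx = 0.724205, Gamma_xxy = -0.114104, Gamma_xyy = -0.231760, Gamma_yxx = -1.090120, Gamma_yxy = -0.237211, Gamma_yyy = -0.391488; k4 = (0.945712, 0.642578, -0.413333, 1.424925)
  Y <- Y + (h/6)(k1 + 2k2 + 2k3 + k4): x = 0.8471, y = -0.9429, dx/dtau = 0.9457, dy/dtau = 0.6425
step 3:
  k1: at (x, y) = (0.847062, -0.942862), (dx/dtau, dy/dtau) = (0.945736, 0.642513); Gamma_xxx = 0.724227, Gamma_xxy = -0.114100, Gamma_xyy = -0.231762, Gamma_yxx = -1.090137, Gamma_yxy = -0.237210, Gamma_yyy = -0.391485; k1 = (0.945736, 0.642513, -0.413419, 1.424929)
  k2: at (x, y) = (0.870706, -0.926799), (dx/dtau, dy/dtau) = (0.935400, 0.678136); Gamma_xxx = 0.698999, Gamma_xxy = -0.117968, Gamma_xyy = -0.234385, Gamma_yxx = -1.090767, Gamma_yxy = -0.235014, Gamma_yyy = -0.390414; k2 = (0.935400, 0.678136, -0.354159, 1.432083)
  k3: at (x, y) = (0.870447, -0.925909), (dx/dtau, dy/dtau) = (0.936882, 0.678315); Gamma_xxx = 0.698835, Gamma_xxy = -0.117952, Gamma_xyy = -0.234598, Gamma_yxx = -1.091601, Gamma_yxy = -0.234832, Gamma_yyy = -0.390240; k3 = (0.936882, 0.678315, -0.355542, 1.436175)
  k4: at (x, y) = (0.893906, -0.908946), (dx/dtau, dy/dtau) = (0.927958, 0.714321); Gamma_xxx = 0.674256, Gamma_xxy = -0.121610, Gamma_xyy = -0.237242, Gamma_yxx = -1.093123, Gamma_yxy = -0.232593, Gamma_yyy = -0.388950; k4 = (0.927958, 0.714321, -0.298332, 1.448113)
  Y <- Y + (h/6)(k1 + 2k2 + 2k3 + k4): x = 0.8939, y = -0.9089, dx/dtau = 0.9280, dy/dtau = 0.7143
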